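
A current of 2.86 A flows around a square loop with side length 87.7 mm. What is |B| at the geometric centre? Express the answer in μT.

B ≈ 36.9 μT

Each side is a finite straight segment at perpendicular distance d = a/(2 tan(π/4)) = 0.04385 m from the centre, with end-angles ±π/4.
One side contributes B₁ = (μ₀I/4πd)·2 sin(π/4) = 9.22×10⁻⁶ T.
All 4 sides add in the same direction: B = 4 × 9.22×10⁻⁶ = 3.69×10⁻⁵ T.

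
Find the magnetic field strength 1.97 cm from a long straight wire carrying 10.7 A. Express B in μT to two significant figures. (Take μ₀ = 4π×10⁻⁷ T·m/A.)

B ≈ 110 μT

For an infinitely long straight wire, B = μ₀I/(2πd).
B = (4π×10⁻⁷ × 10.7) / (2π × 0.0197) = 1.09×10⁻⁴ T.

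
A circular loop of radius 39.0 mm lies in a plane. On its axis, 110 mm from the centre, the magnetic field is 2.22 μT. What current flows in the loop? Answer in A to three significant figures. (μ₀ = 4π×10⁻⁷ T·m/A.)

On the axis of a loop, B = μ₀IR²/[2(R²+z²)^(3/2)], so I = 2B(R²+z²)^(3/2)/(μ₀R²).
R² + z² = 0.001521 + 0.0121 = 0.01362 m²; raised to 3/2 gives 1.59×10⁻³ m³.
I = 2 × 2.22×10⁻⁶ × 1.59×10⁻³ / (1.26×10⁻⁶ × 0.001521) = 3.69 A.

I ≈ 3.69 A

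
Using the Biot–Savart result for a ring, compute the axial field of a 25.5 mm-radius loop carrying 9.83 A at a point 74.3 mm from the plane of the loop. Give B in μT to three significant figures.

B ≈ 8.29 μT

On the axis of a circular loop, B = μ₀IR² / [2(R²+z²)^(3/2)].
R² + z² = (0.0255)² + (0.0743)² = 0.006171 m², and (R²+z²)^(3/2) = 4.85×10⁻⁴ m³.
B = (4π×10⁻⁷ × 9.83 × 0.0006503) / (2 × 4.85×10⁻⁴) = 8.29×10⁻⁶ T.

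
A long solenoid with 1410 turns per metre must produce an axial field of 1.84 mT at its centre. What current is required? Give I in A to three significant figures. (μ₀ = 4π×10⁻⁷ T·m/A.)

I ≈ 1.04 A

Inside a long solenoid B = μ₀nI with n = 1410 m⁻¹, so I = B/(μ₀n).
I = 1.84×10⁻³ / (4π×10⁻⁷ × 1410) = 1.04 A.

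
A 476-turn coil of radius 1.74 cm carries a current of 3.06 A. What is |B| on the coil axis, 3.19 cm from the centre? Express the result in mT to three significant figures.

B ≈ 5.78 mT

For an N-turn flat coil, B = Nμ₀IR²/[2(R²+z²)^(3/2)] with R = 0.0174 m, z = 0.0319 m.
B = 476 × 1.21×10⁻⁵ T = 5.78×10⁻³ T.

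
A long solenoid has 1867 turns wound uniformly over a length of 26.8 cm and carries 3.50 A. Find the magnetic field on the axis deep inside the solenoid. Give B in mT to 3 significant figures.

B ≈ 30.6 mT

Inside a long solenoid, B = μ₀nI with n = 6966 turns/m.
B = 4π×10⁻⁷ × 6966 × 3.50 = 3.06×10⁻² T.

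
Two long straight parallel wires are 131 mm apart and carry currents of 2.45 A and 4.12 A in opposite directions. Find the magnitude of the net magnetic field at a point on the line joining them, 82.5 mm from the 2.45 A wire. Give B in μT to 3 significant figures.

B ≈ 22.9 μT

Each long wire gives B = μ₀I/(2πd). Distances are d₁ = 0.0825 m and d₂ = 0.0485 m.
B₁ = 5.94×10⁻⁶ T, B₂ = 1.70×10⁻⁵ T.
Between antiparallel currents both contributions point the same way, so they add. B = B₁ + B₂ = 5.94×10⁻⁶ + 1.70×10⁻⁵ = 2.29×10⁻⁵ T.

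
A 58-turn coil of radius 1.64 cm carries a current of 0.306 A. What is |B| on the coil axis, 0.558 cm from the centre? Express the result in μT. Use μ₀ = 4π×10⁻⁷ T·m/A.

For an N-turn flat coil, B = Nμ₀IR²/[2(R²+z²)^(3/2)] with R = 0.0164 m, z = 0.00558 m.
B = 58 × 9.95×10⁻⁶ T = 5.77×10⁻⁴ T.

B ≈ 577 μT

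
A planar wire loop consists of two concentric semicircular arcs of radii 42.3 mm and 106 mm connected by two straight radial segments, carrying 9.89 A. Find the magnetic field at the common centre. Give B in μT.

The radial connectors point toward the centre, so dl × r̂ = 0 and they contribute nothing.
Each semicircle gives μ₀I/(4R): inner arc 7.35×10⁻⁵ T, outer arc 2.93×10⁻⁵ T.
The two arcs carry current in opposite angular senses, so their fields oppose: B = |7.35×10⁻⁵ − 2.93×10⁻⁵| = 4.41×10⁻⁵ T.

B ≈ 44.1 μT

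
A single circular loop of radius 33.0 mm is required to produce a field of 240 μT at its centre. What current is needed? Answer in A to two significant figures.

I ≈ 13 A

At the centre of a circular loop B = μ₀I/(2R), so I = 2RB/μ₀.
With R = 0.033 m, I = 2 × 0.033 × 2.40×10⁻⁴ / (4π×10⁻⁷) = 12.6 A.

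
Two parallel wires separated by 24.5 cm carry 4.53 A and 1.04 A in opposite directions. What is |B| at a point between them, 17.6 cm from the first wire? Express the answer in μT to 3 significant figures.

Each long wire gives B = μ₀I/(2πd). Distances are d₁ = 0.176 m and d₂ = 0.069 m.
B₁ = 5.15×10⁻⁶ T, B₂ = 3.01×10⁻⁶ T.
Between antiparallel currents both contributions point the same way, so they add. B = B₁ + B₂ = 5.15×10⁻⁶ + 3.01×10⁻⁶ = 8.16×10⁻⁶ T.

B ≈ 8.16 μT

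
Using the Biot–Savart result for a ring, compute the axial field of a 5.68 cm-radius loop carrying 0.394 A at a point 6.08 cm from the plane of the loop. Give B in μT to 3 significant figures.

B ≈ 1.39 μT

On the axis of a circular loop, B = μ₀IR² / [2(R²+z²)^(3/2)].
R² + z² = (0.0568)² + (0.0608)² = 0.006923 m², and (R²+z²)^(3/2) = 5.76×10⁻⁴ m³.
B = (4π×10⁻⁷ × 0.394 × 0.003226) / (2 × 5.76×10⁻⁴) = 1.39×10⁻⁶ T.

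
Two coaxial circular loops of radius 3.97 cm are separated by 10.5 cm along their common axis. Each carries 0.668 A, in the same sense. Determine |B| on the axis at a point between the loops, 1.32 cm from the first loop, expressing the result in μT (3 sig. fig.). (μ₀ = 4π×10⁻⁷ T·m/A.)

Each loop contributes B = μ₀IR²/[2(R²+z²)^(3/2)] on the axis, with z measured from that loop.
Loop 1 (z = 0.0132 m): B₁ = 9.03×10⁻⁶ T. Loop 2 (z = 0.0918 m): B₂ = 6.61×10⁻⁷ T.
The fields add: B = B₁ + B₂ = 9.69×10⁻⁶ T.

B ≈ 9.69 μT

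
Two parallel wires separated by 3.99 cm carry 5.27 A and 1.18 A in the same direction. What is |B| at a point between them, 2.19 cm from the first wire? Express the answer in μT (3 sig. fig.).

B ≈ 35.0 μT

Each long wire gives B = μ₀I/(2πd). Distances are d₁ = 0.0219 m and d₂ = 0.018 m.
B₁ = 4.81×10⁻⁵ T, B₂ = 1.31×10⁻⁵ T.
Between parallel currents the two contributions point in opposite directions, so they subtract. B = |B₁ − B₂| = |4.81×10⁻⁵ − 1.31×10⁻⁵| = 3.50×10⁻⁵ T.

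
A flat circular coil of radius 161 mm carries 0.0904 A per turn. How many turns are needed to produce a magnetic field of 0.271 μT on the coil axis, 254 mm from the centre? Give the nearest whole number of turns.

N = 5

For an N-turn coil, B = Nμ₀IR²/[2(R²+z²)^(3/2)]. A single turn gives B₁ = 5.41×10⁻⁸ T with R = 0.161 m, z = 0.254 m.
N = B/B₁ = 2.71×10⁻⁷ / 5.41×10⁻⁸ = 5.01.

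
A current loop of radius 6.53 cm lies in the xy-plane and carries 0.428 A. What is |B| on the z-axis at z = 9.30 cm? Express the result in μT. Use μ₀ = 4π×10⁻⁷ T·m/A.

On the axis of a circular loop, B = μ₀IR² / [2(R²+z²)^(3/2)].
R² + z² = (0.0653)² + (0.093)² = 0.01291 m², and (R²+z²)^(3/2) = 1.47×10⁻³ m³.
B = (4π×10⁻⁷ × 0.428 × 0.004264) / (2 × 1.47×10⁻³) = 7.81×10⁻⁷ T.

B ≈ 0.781 μT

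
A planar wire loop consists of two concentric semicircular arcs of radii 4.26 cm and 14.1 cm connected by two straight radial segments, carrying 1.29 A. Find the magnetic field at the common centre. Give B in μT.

B ≈ 6.64 μT

The radial connectors point toward the centre, so dl × r̂ = 0 and they contribute nothing.
Each semicircle gives μ₀I/(4R): inner arc 9.51×10⁻⁶ T, outer arc 2.87×10⁻⁶ T.
The two arcs carry current in opposite angular senses, so their fields oppose: B = |9.51×10⁻⁶ − 2.87×10⁻⁶| = 6.64×10⁻⁶ T.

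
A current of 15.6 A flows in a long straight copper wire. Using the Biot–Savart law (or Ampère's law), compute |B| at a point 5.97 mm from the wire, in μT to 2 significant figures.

For an infinitely long straight wire, B = μ₀I/(2πd).
B = (4π×10⁻⁷ × 15.6) / (2π × 0.00597) = 5.23×10⁻⁴ T.

B ≈ 520 μT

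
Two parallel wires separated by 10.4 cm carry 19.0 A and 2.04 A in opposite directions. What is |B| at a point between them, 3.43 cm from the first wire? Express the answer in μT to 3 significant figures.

Each long wire gives B = μ₀I/(2πd). Distances are d₁ = 0.0343 m and d₂ = 0.0697 m.
B₁ = 1.11×10⁻⁴ T, B₂ = 5.85×10⁻⁶ T.
Between antiparallel currents both contributions point the same way, so they add. B = B₁ + B₂ = 1.11×10⁻⁴ + 5.85×10⁻⁶ = 1.17×10⁻⁴ T.

B ≈ 117 μT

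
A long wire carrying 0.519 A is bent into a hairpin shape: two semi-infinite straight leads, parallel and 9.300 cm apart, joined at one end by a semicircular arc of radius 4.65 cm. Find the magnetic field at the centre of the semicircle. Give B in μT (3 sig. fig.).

B ≈ 5.74 μT

The semicircular arc contributes B_arc = μ₀I·π/(4πR) = μ₀I/(4R) = 3.51×10⁻⁶ T.
Each semi-infinite lead is at perpendicular distance R = 0.0465 m from the centre, with the perpendicular foot at its near end, so it contributes μ₀I/(4πR); both point the same way, together 2.23×10⁻⁶ T.
Arc and leads all point the same direction: B = 3.51×10⁻⁶ + 2.23×10⁻⁶ = 5.74×10⁻⁶ T.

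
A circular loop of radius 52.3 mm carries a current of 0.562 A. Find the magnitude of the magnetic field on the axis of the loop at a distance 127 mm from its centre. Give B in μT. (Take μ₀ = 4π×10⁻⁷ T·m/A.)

On the axis of a circular loop, B = μ₀IR² / [2(R²+z²)^(3/2)].
R² + z² = (0.0523)² + (0.127)² = 0.01886 m², and (R²+z²)^(3/2) = 2.59×10⁻³ m³.
B = (4π×10⁻⁷ × 0.562 × 0.002735) / (2 × 2.59×10⁻³) = 3.73×10⁻⁷ T.

B ≈ 0.373 μT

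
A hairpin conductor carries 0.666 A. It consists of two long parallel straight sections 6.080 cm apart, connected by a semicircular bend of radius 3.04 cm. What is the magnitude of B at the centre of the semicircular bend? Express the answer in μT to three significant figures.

B ≈ 11.3 μT

The semicircular arc contributes B_arc = μ₀I·π/(4πR) = μ₀I/(4R) = 6.88×10⁻⁶ T.
Each semi-infinite lead is at perpendicular distance R = 0.0304 m from the centre, with the perpendicular foot at its near end, so it contributes μ₀I/(4πR); both point the same way, together 4.38×10⁻⁶ T.
Arc and leads all point the same direction: B = 6.88×10⁻⁶ + 4.38×10⁻⁶ = 1.13×10⁻⁵ T.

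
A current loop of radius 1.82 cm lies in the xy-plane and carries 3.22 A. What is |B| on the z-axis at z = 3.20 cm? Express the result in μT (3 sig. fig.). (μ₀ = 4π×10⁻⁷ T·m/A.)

On the axis of a circular loop, B = μ₀IR² / [2(R²+z²)^(3/2)].
R² + z² = (0.0182)² + (0.032)² = 0.001355 m², and (R²+z²)^(3/2) = 4.99×10⁻⁵ m³.
B = (4π×10⁻⁷ × 3.22 × 0.0003312) / (2 × 4.99×10⁻⁵) = 1.34×10⁻⁵ T.

B ≈ 13.4 μT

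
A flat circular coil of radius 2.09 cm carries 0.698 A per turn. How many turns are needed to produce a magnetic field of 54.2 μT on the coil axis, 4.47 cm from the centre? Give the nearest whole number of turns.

For an N-turn coil, B = Nμ₀IR²/[2(R²+z²)^(3/2)]. A single turn gives B₁ = 1.59×10⁻⁶ T with R = 0.0209 m, z = 0.0447 m.
N = B/B₁ = 5.42×10⁻⁵ / 1.59×10⁻⁶ = 33.99.

N = 34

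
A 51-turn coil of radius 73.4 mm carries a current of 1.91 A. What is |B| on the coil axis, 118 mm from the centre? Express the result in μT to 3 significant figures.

B ≈ 123 μT

For an N-turn flat coil, B = Nμ₀IR²/[2(R²+z²)^(3/2)] with R = 0.0734 m, z = 0.118 m.
B = 51 × 2.41×10⁻⁶ T = 1.23×10⁻⁴ T.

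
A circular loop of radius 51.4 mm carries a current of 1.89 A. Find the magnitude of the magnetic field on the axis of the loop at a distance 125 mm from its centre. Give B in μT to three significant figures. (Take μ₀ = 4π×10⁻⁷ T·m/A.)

On the axis of a circular loop, B = μ₀IR² / [2(R²+z²)^(3/2)].
R² + z² = (0.0514)² + (0.125)² = 0.01827 m², and (R²+z²)^(3/2) = 2.47×10⁻³ m³.
B = (4π×10⁻⁷ × 1.89 × 0.002642) / (2 × 2.47×10⁻³) = 1.27×10⁻⁶ T.

B ≈ 1.27 μT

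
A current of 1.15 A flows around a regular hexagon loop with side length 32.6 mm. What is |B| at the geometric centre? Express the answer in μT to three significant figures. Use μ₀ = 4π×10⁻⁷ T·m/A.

B ≈ 24.4 μT

Each side is a finite straight segment at perpendicular distance d = a/(2 tan(π/6)) = 0.02823 m from the centre, with end-angles ±π/6.
One side contributes B₁ = (μ₀I/4πd)·2 sin(π/6) = 4.07×10⁻⁶ T.
All 6 sides add in the same direction: B = 6 × 4.07×10⁻⁶ = 2.44×10⁻⁵ T.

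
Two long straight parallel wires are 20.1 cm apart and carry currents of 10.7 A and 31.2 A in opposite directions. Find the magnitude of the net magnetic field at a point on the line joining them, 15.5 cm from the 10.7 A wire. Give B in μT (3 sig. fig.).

B ≈ 149 μT

Each long wire gives B = μ₀I/(2πd). Distances are d₁ = 0.155 m and d₂ = 0.046 m.
B₁ = 1.38×10⁻⁵ T, B₂ = 1.36×10⁻⁴ T.
Between antiparallel currents both contributions point the same way, so they add. B = B₁ + B₂ = 1.38×10⁻⁵ + 1.36×10⁻⁴ = 1.49×10⁻⁴ T.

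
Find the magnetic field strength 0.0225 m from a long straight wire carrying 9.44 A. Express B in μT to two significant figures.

B ≈ 84 μT

For an infinitely long straight wire, B = μ₀I/(2πd).
B = (4π×10⁻⁷ × 9.44) / (2π × 0.0225) = 8.39×10⁻⁵ T.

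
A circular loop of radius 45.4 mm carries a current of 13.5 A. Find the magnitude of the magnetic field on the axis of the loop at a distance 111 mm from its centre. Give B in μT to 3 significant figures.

B ≈ 10.1 μT

On the axis of a circular loop, B = μ₀IR² / [2(R²+z²)^(3/2)].
R² + z² = (0.0454)² + (0.111)² = 0.01438 m², and (R²+z²)^(3/2) = 1.72×10⁻³ m³.
B = (4π×10⁻⁷ × 13.5 × 0.002061) / (2 × 1.72×10⁻³) = 1.01×10⁻⁵ T.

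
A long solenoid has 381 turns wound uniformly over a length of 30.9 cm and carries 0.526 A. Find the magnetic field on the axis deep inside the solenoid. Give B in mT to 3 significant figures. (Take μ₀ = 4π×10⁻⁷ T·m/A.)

B ≈ 0.815 mT

Inside a long solenoid, B = μ₀nI with n = 1233 turns/m.
B = 4π×10⁻⁷ × 1233 × 0.526 = 8.15×10⁻⁴ T.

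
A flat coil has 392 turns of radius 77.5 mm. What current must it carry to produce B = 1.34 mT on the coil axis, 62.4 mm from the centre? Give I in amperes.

I ≈ 0.892 A

For an N-turn coil, B = Nμ₀IR²/[2(R²+z²)^(3/2)] with R = 0.0775 m, z = 0.0624 m, so I = 2B(R²+z²)^(3/2)/(Nμ₀R²) = 2 × 1.34×10⁻³ × 9.85×10⁻⁴ / (392 × 4π×10⁻⁷ × 0.006006) = 0.892 A.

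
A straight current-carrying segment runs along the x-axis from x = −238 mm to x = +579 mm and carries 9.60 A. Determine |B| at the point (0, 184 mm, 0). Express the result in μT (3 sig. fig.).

For a finite straight segment, B = (μ₀I/4πd)(sinθ₁ + sinθ₂), where θ₁, θ₂ are the angles from the perpendicular to each end.
The perpendicular distance is d = 0.184 m; the end-offsets along the wire are a = 0.238 m and b = 0.579 m.
sinθ₁ = 0.238/√(0.238²+0.184²) = 0.7911; sinθ₂ = 0.579/√(0.579²+0.184²) = 0.9530.
B = (4π×10⁻⁷ × 9.60) / (4π × 0.184) × (0.7911 + 0.9530) = 9.10×10⁻⁶ T.

B ≈ 9.10 μT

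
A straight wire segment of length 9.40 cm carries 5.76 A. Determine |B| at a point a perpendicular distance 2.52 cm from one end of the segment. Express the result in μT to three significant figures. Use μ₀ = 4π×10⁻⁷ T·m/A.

For a finite straight segment, B = (μ₀I/4πd)(sinθ₁ + sinθ₂), where θ₁, θ₂ are the angles from the perpendicular to each end.
The perpendicular foot is at one end, so the two end-offsets along the wire are 0 and L = 0.094 m.
sinθ₁ = 0/√(0²+0.0252²) = 0.0000; sinθ₂ = 0.094/√(0.094²+0.0252²) = 0.9659.
B = (4π×10⁻⁷ × 5.76) / (4π × 0.0252) × (0.0000 + 0.9659) = 2.21×10⁻⁵ T.

B ≈ 22.1 μT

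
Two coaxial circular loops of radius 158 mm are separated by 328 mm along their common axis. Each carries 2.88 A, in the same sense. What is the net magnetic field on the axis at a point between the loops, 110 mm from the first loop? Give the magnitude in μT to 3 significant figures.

B ≈ 8.65 μT

Each loop contributes B = μ₀IR²/[2(R²+z²)^(3/2)] on the axis, with z measured from that loop.
Loop 1 (z = 0.11 m): B₁ = 6.33×10⁻⁶ T. Loop 2 (z = 0.218 m): B₂ = 2.31×10⁻⁶ T.
The fields add: B = B₁ + B₂ = 8.65×10⁻⁶ T.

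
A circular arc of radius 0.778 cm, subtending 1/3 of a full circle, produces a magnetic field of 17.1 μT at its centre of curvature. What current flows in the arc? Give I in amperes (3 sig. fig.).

For a circular arc, B = μ₀Iφ/(4πR) with φ in radians; here φ = 2.094 rad.
So I = 4πRB/(μ₀φ) = 4π × 0.00778 × 1.71×10⁻⁵ / (4π×10⁻⁷ × 2.094) = 0.635 A.

I ≈ 0.635 A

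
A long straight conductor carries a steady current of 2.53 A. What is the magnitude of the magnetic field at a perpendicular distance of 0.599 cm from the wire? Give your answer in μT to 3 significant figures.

B ≈ 84.5 μT

For an infinitely long straight wire, B = μ₀I/(2πd).
B = (4π×10⁻⁷ × 2.53) / (2π × 0.00599) = 8.45×10⁻⁵ T.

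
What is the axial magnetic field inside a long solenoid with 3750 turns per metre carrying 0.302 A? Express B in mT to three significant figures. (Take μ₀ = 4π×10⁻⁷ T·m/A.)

Inside a long solenoid, B = μ₀nI with n = 3750 turns/m.
B = 4π×10⁻⁷ × 3750 × 0.302 = 1.42×10⁻³ T.

B ≈ 1.42 mT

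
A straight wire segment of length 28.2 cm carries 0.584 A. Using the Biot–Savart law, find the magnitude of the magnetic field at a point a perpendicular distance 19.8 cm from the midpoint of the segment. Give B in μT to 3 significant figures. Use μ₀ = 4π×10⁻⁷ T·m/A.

B ≈ 0.342 μT

For a finite straight segment, B = (μ₀I/4πd)(sinθ₁ + sinθ₂), where θ₁, θ₂ are the angles from the perpendicular to each end.
The perpendicular from the point meets the wire at its midpoint, so each end is L/2 = 0.141 m away along the wire.
sinθ₁ = 0.141/√(0.141²+0.198²) = 0.5801; sinθ₂ = 0.141/√(0.141²+0.198²) = 0.5801.
B = (4π×10⁻⁷ × 0.584) / (4π × 0.198) × (0.5801 + 0.5801) = 3.42×10⁻⁷ T.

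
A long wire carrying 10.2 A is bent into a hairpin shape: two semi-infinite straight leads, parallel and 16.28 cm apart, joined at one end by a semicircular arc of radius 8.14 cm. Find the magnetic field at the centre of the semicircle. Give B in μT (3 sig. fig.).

B ≈ 64.4 μT

The semicircular arc contributes B_arc = μ₀I·π/(4πR) = μ₀I/(4R) = 3.94×10⁻⁵ T.
Each semi-infinite lead is at perpendicular distance R = 0.0814 m from the centre, with the perpendicular foot at its near end, so it contributes μ₀I/(4πR); both point the same way, together 2.51×10⁻⁵ T.
Arc and leads all point the same direction: B = 3.94×10⁻⁵ + 2.51×10⁻⁵ = 6.44×10⁻⁵ T.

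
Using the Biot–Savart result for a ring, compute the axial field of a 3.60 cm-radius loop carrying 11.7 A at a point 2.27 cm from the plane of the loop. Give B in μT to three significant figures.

On the axis of a circular loop, B = μ₀IR² / [2(R²+z²)^(3/2)].
R² + z² = (0.036)² + (0.0227)² = 0.001811 m², and (R²+z²)^(3/2) = 7.71×10⁻⁵ m³.
B = (4π×10⁻⁷ × 11.7 × 0.001296) / (2 × 7.71×10⁻⁵) = 1.24×10⁻⁴ T.

B ≈ 124 μT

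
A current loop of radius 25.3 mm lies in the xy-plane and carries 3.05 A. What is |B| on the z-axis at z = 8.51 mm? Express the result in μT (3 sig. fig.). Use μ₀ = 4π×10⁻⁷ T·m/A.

B ≈ 64.5 μT

On the axis of a circular loop, B = μ₀IR² / [2(R²+z²)^(3/2)].
R² + z² = (0.0253)² + (0.00851)² = 0.0007125 m², and (R²+z²)^(3/2) = 1.90×10⁻⁵ m³.
B = (4π×10⁻⁷ × 3.05 × 0.0006401) / (2 × 1.90×10⁻⁵) = 6.45×10⁻⁵ T.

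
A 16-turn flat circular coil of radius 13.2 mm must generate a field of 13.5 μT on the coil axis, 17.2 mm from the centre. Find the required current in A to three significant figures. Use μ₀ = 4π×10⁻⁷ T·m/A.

I ≈ 0.0785 A

For an N-turn coil, B = Nμ₀IR²/[2(R²+z²)^(3/2)] with R = 0.0132 m, z = 0.0172 m, so I = 2B(R²+z²)^(3/2)/(Nμ₀R²) = 2 × 1.35×10⁻⁵ × 1.02×10⁻⁵ / (16 × 4π×10⁻⁷ × 0.0001742) = 7.85×10⁻² A.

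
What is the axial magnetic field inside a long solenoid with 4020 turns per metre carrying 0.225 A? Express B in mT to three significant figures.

B ≈ 1.14 mT

Inside a long solenoid, B = μ₀nI with n = 4020 turns/m.
B = 4π×10⁻⁷ × 4020 × 0.225 = 1.14×10⁻³ T.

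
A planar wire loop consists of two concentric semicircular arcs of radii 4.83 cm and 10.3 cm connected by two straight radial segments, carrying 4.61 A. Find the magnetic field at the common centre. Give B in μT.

B ≈ 15.9 μT

The radial connectors point toward the centre, so dl × r̂ = 0 and they contribute nothing.
Each semicircle gives μ₀I/(4R): inner arc 3.00×10⁻⁵ T, outer arc 1.41×10⁻⁵ T.
The two arcs carry current in opposite angular senses, so their fields oppose: B = |3.00×10⁻⁵ − 1.41×10⁻⁵| = 1.59×10⁻⁵ T.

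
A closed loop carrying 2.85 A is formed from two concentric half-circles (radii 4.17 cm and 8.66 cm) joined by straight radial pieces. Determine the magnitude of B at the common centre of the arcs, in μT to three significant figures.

The radial connectors point toward the centre, so dl × r̂ = 0 and they contribute nothing.
Each semicircle gives μ₀I/(4R): inner arc 2.15×10⁻⁵ T, outer arc 1.03×10⁻⁵ T.
The two arcs carry current in opposite angular senses, so their fields oppose: B = |2.15×10⁻⁵ − 1.03×10⁻⁵| = 1.11×10⁻⁵ T.

B ≈ 11.1 μT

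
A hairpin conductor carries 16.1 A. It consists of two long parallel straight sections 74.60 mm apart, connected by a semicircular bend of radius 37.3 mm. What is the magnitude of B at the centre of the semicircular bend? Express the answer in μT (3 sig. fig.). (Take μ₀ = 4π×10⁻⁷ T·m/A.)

B ≈ 222 μT

The semicircular arc contributes B_arc = μ₀I·π/(4πR) = μ₀I/(4R) = 1.36×10⁻⁴ T.
Each semi-infinite lead is at perpendicular distance R = 0.0373 m from the centre, with the perpendicular foot at its near end, so it contributes μ₀I/(4πR); both point the same way, together 8.63×10⁻⁵ T.
Arc and leads all point the same direction: B = 1.36×10⁻⁴ + 8.63×10⁻⁵ = 2.22×10⁻⁴ T.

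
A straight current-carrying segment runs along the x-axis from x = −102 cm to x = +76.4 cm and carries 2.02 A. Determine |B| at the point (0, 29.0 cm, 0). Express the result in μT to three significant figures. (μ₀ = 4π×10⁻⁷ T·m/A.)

B ≈ 1.32 μT

For a finite straight segment, B = (μ₀I/4πd)(sinθ₁ + sinθ₂), where θ₁, θ₂ are the angles from the perpendicular to each end.
The perpendicular distance is d = 0.29 m; the end-offsets along the wire are a = 1.02 m and b = 0.764 m.
sinθ₁ = 1.02/√(1.02²+0.29²) = 0.9619; sinθ₂ = 0.764/√(0.764²+0.29²) = 0.9349.
B = (4π×10⁻⁷ × 2.02) / (4π × 0.29) × (0.9619 + 0.9349) = 1.32×10⁻⁶ T.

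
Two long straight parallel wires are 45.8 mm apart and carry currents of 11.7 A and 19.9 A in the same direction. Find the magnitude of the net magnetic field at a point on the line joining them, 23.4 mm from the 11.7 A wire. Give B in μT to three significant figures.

B ≈ 77.7 μT

Each long wire gives B = μ₀I/(2πd). Distances are d₁ = 0.0234 m and d₂ = 0.0224 m.
B₁ = 1.00×10⁻⁴ T, B₂ = 1.78×10⁻⁴ T.
Between parallel currents the two contributions point in opposite directions, so they subtract. B = |B₁ − B₂| = |1.00×10⁻⁴ − 1.78×10⁻⁴| = 7.77×10⁻⁵ T.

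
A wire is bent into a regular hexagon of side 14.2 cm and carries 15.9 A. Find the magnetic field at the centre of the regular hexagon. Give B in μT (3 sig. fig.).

Each side is a finite straight segment at perpendicular distance d = a/(2 tan(π/6)) = 0.123 m from the centre, with end-angles ±π/6.
One side contributes B₁ = (μ₀I/4πd)·2 sin(π/6) = 1.29×10⁻⁵ T.
All 6 sides add in the same direction: B = 6 × 1.29×10⁻⁵ = 7.76×10⁻⁵ T.

B ≈ 77.6 μT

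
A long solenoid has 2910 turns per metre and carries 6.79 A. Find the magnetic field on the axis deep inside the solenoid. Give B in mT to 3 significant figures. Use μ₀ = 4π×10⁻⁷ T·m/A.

B ≈ 24.8 mT

Inside a long solenoid, B = μ₀nI with n = 2910 turns/m.
B = 4π×10⁻⁷ × 2910 × 6.79 = 2.48×10⁻² T.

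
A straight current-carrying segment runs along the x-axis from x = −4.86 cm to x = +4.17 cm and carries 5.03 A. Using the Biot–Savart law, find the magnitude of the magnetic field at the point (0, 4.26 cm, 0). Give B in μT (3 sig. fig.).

B ≈ 17.1 μT

For a finite straight segment, B = (μ₀I/4πd)(sinθ₁ + sinθ₂), where θ₁, θ₂ are the angles from the perpendicular to each end.
The perpendicular distance is d = 0.0426 m; the end-offsets along the wire are a = 0.0486 m and b = 0.0417 m.
sinθ₁ = 0.0486/√(0.0486²+0.0426²) = 0.7520; sinθ₂ = 0.0417/√(0.0417²+0.0426²) = 0.6995.
B = (4π×10⁻⁷ × 5.03) / (4π × 0.0426) × (0.7520 + 0.6995) = 1.71×10⁻⁵ T.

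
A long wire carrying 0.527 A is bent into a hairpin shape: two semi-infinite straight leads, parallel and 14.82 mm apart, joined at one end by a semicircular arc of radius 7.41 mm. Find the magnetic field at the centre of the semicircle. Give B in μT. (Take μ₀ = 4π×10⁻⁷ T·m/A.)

B ≈ 36.6 μT

The semicircular arc contributes B_arc = μ₀I·π/(4πR) = μ₀I/(4R) = 2.23×10⁻⁵ T.
Each semi-infinite lead is at perpendicular distance R = 0.00741 m from the centre, with the perpendicular foot at its near end, so it contributes μ₀I/(4πR); both point the same way, together 1.42×10⁻⁵ T.
Arc and leads all point the same direction: B = 2.23×10⁻⁵ + 1.42×10⁻⁵ = 3.66×10⁻⁵ T.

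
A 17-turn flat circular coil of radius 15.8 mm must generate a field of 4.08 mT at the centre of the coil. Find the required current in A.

For an N-turn coil, B = Nμ₀I/(2R) with R = 0.0158 m, so I = 2RB/(Nμ₀) = 2 × 0.0158 × 4.08×10⁻³ / (17 × 4π×10⁻⁷) = 6.04 A.

I ≈ 6.04 A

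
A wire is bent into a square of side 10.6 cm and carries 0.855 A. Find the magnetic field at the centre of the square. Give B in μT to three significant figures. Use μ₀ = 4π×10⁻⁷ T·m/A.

Each side is a finite straight segment at perpendicular distance d = a/(2 tan(π/4)) = 0.053 m from the centre, with end-angles ±π/4.
One side contributes B₁ = (μ₀I/4πd)·2 sin(π/4) = 2.28×10⁻⁶ T.
All 4 sides add in the same direction: B = 4 × 2.28×10⁻⁶ = 9.13×10⁻⁶ T.

B ≈ 9.13 μT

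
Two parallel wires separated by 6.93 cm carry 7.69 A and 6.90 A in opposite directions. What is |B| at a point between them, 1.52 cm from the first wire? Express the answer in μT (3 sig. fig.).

B ≈ 127 μT

Each long wire gives B = μ₀I/(2πd). Distances are d₁ = 0.0152 m and d₂ = 0.0541 m.
B₁ = 1.01×10⁻⁴ T, B₂ = 2.55×10⁻⁵ T.
Between antiparallel currents both contributions point the same way, so they add. B = B₁ + B₂ = 1.01×10⁻⁴ + 2.55×10⁻⁵ = 1.27×10⁻⁴ T.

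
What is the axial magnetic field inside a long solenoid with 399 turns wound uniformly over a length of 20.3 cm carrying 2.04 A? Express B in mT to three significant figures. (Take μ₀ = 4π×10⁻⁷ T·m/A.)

Inside a long solenoid, B = μ₀nI with n = 1966 turns/m.
B = 4π×10⁻⁷ × 1966 × 2.04 = 5.04×10⁻³ T.

B ≈ 5.04 mT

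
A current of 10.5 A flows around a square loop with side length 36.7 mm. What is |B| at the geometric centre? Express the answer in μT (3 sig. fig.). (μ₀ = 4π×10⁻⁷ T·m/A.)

B ≈ 324 μT

Each side is a finite straight segment at perpendicular distance d = a/(2 tan(π/4)) = 0.01835 m from the centre, with end-angles ±π/4.
One side contributes B₁ = (μ₀I/4πd)·2 sin(π/4) = 8.09×10⁻⁵ T.
All 4 sides add in the same direction: B = 4 × 8.09×10⁻⁵ = 3.24×10⁻⁴ T.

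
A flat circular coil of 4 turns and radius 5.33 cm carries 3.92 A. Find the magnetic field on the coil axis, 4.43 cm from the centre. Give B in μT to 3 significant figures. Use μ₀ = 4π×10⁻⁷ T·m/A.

B ≈ 84.1 μT

For an N-turn flat coil, B = Nμ₀IR²/[2(R²+z²)^(3/2)] with R = 0.0533 m, z = 0.0443 m.
B = 4 × 2.10×10⁻⁵ T = 8.41×10⁻⁵ T.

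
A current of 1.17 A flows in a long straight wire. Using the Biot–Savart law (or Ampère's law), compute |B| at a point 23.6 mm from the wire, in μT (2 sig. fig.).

For an infinitely long straight wire, B = μ₀I/(2πd).
B = (4π×10⁻⁷ × 1.17) / (2π × 0.0236) = 9.92×10⁻⁶ T.

B ≈ 9.9 μT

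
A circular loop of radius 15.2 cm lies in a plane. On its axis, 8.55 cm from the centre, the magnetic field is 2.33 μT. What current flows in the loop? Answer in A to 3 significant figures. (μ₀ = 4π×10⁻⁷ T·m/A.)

On the axis of a loop, B = μ₀IR²/[2(R²+z²)^(3/2)], so I = 2B(R²+z²)^(3/2)/(μ₀R²).
R² + z² = 0.0231 + 0.00731 = 0.03041 m²; raised to 3/2 gives 5.30×10⁻³ m³.
I = 2 × 2.33×10⁻⁶ × 5.30×10⁻³ / (1.26×10⁻⁶ × 0.0231) = 0.851 A.

I ≈ 0.851 A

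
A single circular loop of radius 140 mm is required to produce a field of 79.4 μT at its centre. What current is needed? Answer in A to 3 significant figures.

I ≈ 17.7 A

At the centre of a circular loop B = μ₀I/(2R), so I = 2RB/μ₀.
With R = 0.14 m, I = 2 × 0.14 × 7.94×10⁻⁵ / (4π×10⁻⁷) = 17.7 A.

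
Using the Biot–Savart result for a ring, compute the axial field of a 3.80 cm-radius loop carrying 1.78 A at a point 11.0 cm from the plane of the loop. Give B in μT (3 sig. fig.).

On the axis of a circular loop, B = μ₀IR² / [2(R²+z²)^(3/2)].
R² + z² = (0.038)² + (0.11)² = 0.01354 m², and (R²+z²)^(3/2) = 1.58×10⁻³ m³.
B = (4π×10⁻⁷ × 1.78 × 0.001444) / (2 × 1.58×10⁻³) = 1.02×10⁻⁶ T.

B ≈ 1.02 μT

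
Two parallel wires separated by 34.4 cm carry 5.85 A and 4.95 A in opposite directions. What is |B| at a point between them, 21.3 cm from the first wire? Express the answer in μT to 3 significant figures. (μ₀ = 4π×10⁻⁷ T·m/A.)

B ≈ 13.1 μT

Each long wire gives B = μ₀I/(2πd). Distances are d₁ = 0.213 m and d₂ = 0.131 m.
B₁ = 5.49×10⁻⁶ T, B₂ = 7.56×10⁻⁶ T.
Between antiparallel currents both contributions point the same way, so they add. B = B₁ + B₂ = 5.49×10⁻⁶ + 7.56×10⁻⁶ = 1.31×10⁻⁵ T.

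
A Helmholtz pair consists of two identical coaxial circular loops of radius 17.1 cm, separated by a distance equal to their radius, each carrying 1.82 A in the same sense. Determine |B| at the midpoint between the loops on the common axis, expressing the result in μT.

B ≈ 9.57 μT

Each loop contributes B = μ₀IR²/[2(R²+z²)^(3/2)] on the axis, with z measured from that loop.
Loop 1 (z = 0.0855 m): B₁ = 4.79×10⁻⁶ T. Loop 2 (z = 0.0855 m): B₂ = 4.79×10⁻⁶ T.
The fields add: B = B₁ + B₂ = 9.57×10⁻⁶ T.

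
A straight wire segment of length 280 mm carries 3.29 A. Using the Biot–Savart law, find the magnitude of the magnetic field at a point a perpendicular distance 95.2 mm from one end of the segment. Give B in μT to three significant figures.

B ≈ 3.27 μT

For a finite straight segment, B = (μ₀I/4πd)(sinθ₁ + sinθ₂), where θ₁, θ₂ are the angles from the perpendicular to each end.
The perpendicular foot is at one end, so the two end-offsets along the wire are 0 and L = 0.28 m.
sinθ₁ = 0/√(0²+0.0952²) = 0.0000; sinθ₂ = 0.28/√(0.28²+0.0952²) = 0.9468.
B = (4π×10⁻⁷ × 3.29) / (4π × 0.0952) × (0.0000 + 0.9468) = 3.27×10⁻⁶ T.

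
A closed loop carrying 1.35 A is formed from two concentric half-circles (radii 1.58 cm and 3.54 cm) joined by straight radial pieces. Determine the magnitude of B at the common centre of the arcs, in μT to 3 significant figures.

The radial connectors point toward the centre, so dl × r̂ = 0 and they contribute nothing.
Each semicircle gives μ₀I/(4R): inner arc 2.68×10⁻⁵ T, outer arc 1.20×10⁻⁵ T.
The two arcs carry current in opposite angular senses, so their fields oppose: B = |2.68×10⁻⁵ − 1.20×10⁻⁵| = 1.49×10⁻⁵ T.

B ≈ 14.9 μT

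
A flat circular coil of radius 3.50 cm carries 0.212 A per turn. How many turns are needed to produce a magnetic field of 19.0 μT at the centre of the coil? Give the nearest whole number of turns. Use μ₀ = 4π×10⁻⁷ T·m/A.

For an N-turn coil, B = Nμ₀I/(2R). A single turn gives B₁ = 3.81×10⁻⁶ T with R = 0.035 m.
N = B/B₁ = 1.90×10⁻⁵ / 3.81×10⁻⁶ = 4.99.

N = 5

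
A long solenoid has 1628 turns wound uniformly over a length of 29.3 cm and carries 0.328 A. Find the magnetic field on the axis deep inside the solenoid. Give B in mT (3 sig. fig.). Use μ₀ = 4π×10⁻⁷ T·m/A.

B ≈ 2.29 mT

Inside a long solenoid, B = μ₀nI with n = 5556 turns/m.
B = 4π×10⁻⁷ × 5556 × 0.328 = 2.29×10⁻³ T.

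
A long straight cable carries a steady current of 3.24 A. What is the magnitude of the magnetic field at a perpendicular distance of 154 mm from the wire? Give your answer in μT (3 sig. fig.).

B ≈ 4.21 μT

For an infinitely long straight wire, B = μ₀I/(2πd).
B = (4π×10⁻⁷ × 3.24) / (2π × 0.154) = 4.21×10⁻⁶ T.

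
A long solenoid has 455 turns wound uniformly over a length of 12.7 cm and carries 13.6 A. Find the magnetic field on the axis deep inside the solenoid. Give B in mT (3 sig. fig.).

Inside a long solenoid, B = μ₀nI with n = 3583 turns/m.
B = 4π×10⁻⁷ × 3583 × 13.6 = 6.12×10⁻² T.

B ≈ 61.2 mT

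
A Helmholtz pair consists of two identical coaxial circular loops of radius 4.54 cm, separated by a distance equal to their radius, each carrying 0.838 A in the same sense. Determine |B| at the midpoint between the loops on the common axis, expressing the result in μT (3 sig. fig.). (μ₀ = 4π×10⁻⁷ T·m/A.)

B ≈ 16.6 μT

Each loop contributes B = μ₀IR²/[2(R²+z²)^(3/2)] on the axis, with z measured from that loop.
Loop 1 (z = 0.0227 m): B₁ = 8.30×10⁻⁶ T. Loop 2 (z = 0.0227 m): B₂ = 8.30×10⁻⁶ T.
The fields add: B = B₁ + B₂ = 1.66×10⁻⁵ T.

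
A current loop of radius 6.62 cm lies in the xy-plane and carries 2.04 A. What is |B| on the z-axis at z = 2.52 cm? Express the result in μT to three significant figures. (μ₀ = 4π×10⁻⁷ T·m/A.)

B ≈ 15.8 μT

On the axis of a circular loop, B = μ₀IR² / [2(R²+z²)^(3/2)].
R² + z² = (0.0662)² + (0.0252)² = 0.005017 m², and (R²+z²)^(3/2) = 3.55×10⁻⁴ m³.
B = (4π×10⁻⁷ × 2.04 × 0.004382) / (2 × 3.55×10⁻⁴) = 1.58×10⁻⁵ T.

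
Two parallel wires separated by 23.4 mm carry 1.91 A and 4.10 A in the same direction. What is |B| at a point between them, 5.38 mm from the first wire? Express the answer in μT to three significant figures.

Each long wire gives B = μ₀I/(2πd). Distances are d₁ = 0.00538 m and d₂ = 0.01802 m.
B₁ = 7.10×10⁻⁵ T, B₂ = 4.55×10⁻⁵ T.
Between parallel currents the two contributions point in opposite directions, so they subtract. B = |B₁ − B₂| = |7.10×10⁻⁵ − 4.55×10⁻⁵| = 2.55×10⁻⁵ T.

B ≈ 25.5 μT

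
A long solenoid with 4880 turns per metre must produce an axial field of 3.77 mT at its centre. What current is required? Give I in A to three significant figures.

I ≈ 0.615 A

Inside a long solenoid B = μ₀nI with n = 4880 m⁻¹, so I = B/(μ₀n).
I = 3.77×10⁻³ / (4π×10⁻⁷ × 4880) = 0.615 A.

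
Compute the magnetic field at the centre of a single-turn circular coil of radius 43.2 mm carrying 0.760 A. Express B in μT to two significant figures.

At the centre of a circular loop the Biot–Savart law gives B = μ₀I/(2R).
B = (4π×10⁻⁷ × 0.760) / (2 × 0.0432) = 1.11×10⁻⁵ T.

B ≈ 11 μT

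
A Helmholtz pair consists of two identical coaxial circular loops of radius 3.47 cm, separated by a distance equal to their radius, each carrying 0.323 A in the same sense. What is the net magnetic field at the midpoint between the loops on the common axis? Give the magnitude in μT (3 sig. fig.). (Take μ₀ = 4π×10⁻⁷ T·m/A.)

B ≈ 8.37 μT

Each loop contributes B = μ₀IR²/[2(R²+z²)^(3/2)] on the axis, with z measured from that loop.
Loop 1 (z = 0.01735 m): B₁ = 4.18×10⁻⁶ T. Loop 2 (z = 0.01735 m): B₂ = 4.18×10⁻⁶ T.
The fields add: B = B₁ + B₂ = 8.37×10⁻⁶ T.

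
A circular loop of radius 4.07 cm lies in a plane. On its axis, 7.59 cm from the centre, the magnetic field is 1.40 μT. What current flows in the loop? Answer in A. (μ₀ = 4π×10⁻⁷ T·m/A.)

On the axis of a loop, B = μ₀IR²/[2(R²+z²)^(3/2)], so I = 2B(R²+z²)^(3/2)/(μ₀R²).
R² + z² = 0.001656 + 0.005761 = 0.007417 m²; raised to 3/2 gives 6.39×10⁻⁴ m³.
I = 2 × 1.40×10⁻⁶ × 6.39×10⁻⁴ / (1.26×10⁻⁶ × 0.001656) = 0.859 A.

I ≈ 0.859 A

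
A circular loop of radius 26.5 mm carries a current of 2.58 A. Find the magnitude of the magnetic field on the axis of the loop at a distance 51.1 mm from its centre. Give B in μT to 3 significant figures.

B ≈ 5.97 μT

On the axis of a circular loop, B = μ₀IR² / [2(R²+z²)^(3/2)].
R² + z² = (0.0265)² + (0.0511)² = 0.003313 m², and (R²+z²)^(3/2) = 1.91×10⁻⁴ m³.
B = (4π×10⁻⁷ × 2.58 × 0.0007022) / (2 × 1.91×10⁻⁴) = 5.97×10⁻⁶ T.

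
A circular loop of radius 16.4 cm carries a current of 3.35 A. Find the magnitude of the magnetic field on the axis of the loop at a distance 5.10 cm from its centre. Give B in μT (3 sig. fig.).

B ≈ 11.2 μT

On the axis of a circular loop, B = μ₀IR² / [2(R²+z²)^(3/2)].
R² + z² = (0.164)² + (0.051)² = 0.0295 m², and (R²+z²)^(3/2) = 5.07×10⁻³ m³.
B = (4π×10⁻⁷ × 3.35 × 0.0269) / (2 × 5.07×10⁻³) = 1.12×10⁻⁵ T.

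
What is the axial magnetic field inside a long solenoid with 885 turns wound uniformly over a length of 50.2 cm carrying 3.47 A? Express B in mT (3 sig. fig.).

B ≈ 7.69 mT

Inside a long solenoid, B = μ₀nI with n = 1763 turns/m.
B = 4π×10⁻⁷ × 1763 × 3.47 = 7.69×10⁻³ T.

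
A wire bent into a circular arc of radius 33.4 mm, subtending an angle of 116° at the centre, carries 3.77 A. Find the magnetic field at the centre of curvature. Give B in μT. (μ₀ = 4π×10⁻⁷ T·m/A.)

The Biot–Savart field of a circular arc at its centre is B = μ₀Iφ/(4πR), with φ = 2.025 rad.
B = (4π×10⁻⁷ × 3.77 × 2.025) / (4π × 0.0334) = 2.29×10⁻⁵ T.

B ≈ 22.9 μT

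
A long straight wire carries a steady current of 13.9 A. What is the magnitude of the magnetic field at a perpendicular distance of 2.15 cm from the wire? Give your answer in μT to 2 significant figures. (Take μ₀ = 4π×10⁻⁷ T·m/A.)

B ≈ 130 μT

For an infinitely long straight wire, B = μ₀I/(2πd).
B = (4π×10⁻⁷ × 13.9) / (2π × 0.0215) = 1.29×10⁻⁴ T.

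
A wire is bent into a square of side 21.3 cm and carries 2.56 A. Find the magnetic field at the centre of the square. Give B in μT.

B ≈ 13.6 μT

Each side is a finite straight segment at perpendicular distance d = a/(2 tan(π/4)) = 0.1065 m from the centre, with end-angles ±π/4.
One side contributes B₁ = (μ₀I/4πd)·2 sin(π/4) = 3.40×10⁻⁶ T.
All 4 sides add in the same direction: B = 4 × 3.40×10⁻⁶ = 1.36×10⁻⁵ T.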